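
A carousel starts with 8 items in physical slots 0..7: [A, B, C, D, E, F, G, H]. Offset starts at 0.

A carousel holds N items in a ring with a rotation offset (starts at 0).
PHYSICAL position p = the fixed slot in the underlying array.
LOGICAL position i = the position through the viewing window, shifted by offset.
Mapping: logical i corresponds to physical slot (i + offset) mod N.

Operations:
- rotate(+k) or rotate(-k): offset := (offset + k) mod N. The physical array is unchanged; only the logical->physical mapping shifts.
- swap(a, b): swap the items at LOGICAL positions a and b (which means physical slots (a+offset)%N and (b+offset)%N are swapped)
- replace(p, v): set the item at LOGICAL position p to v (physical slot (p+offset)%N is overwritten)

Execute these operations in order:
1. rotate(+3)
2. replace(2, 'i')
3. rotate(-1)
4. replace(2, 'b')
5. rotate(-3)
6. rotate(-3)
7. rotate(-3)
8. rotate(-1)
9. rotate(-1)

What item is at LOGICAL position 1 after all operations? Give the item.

Answer: A

Derivation:
After op 1 (rotate(+3)): offset=3, physical=[A,B,C,D,E,F,G,H], logical=[D,E,F,G,H,A,B,C]
After op 2 (replace(2, 'i')): offset=3, physical=[A,B,C,D,E,i,G,H], logical=[D,E,i,G,H,A,B,C]
After op 3 (rotate(-1)): offset=2, physical=[A,B,C,D,E,i,G,H], logical=[C,D,E,i,G,H,A,B]
After op 4 (replace(2, 'b')): offset=2, physical=[A,B,C,D,b,i,G,H], logical=[C,D,b,i,G,H,A,B]
After op 5 (rotate(-3)): offset=7, physical=[A,B,C,D,b,i,G,H], logical=[H,A,B,C,D,b,i,G]
After op 6 (rotate(-3)): offset=4, physical=[A,B,C,D,b,i,G,H], logical=[b,i,G,H,A,B,C,D]
After op 7 (rotate(-3)): offset=1, physical=[A,B,C,D,b,i,G,H], logical=[B,C,D,b,i,G,H,A]
After op 8 (rotate(-1)): offset=0, physical=[A,B,C,D,b,i,G,H], logical=[A,B,C,D,b,i,G,H]
After op 9 (rotate(-1)): offset=7, physical=[A,B,C,D,b,i,G,H], logical=[H,A,B,C,D,b,i,G]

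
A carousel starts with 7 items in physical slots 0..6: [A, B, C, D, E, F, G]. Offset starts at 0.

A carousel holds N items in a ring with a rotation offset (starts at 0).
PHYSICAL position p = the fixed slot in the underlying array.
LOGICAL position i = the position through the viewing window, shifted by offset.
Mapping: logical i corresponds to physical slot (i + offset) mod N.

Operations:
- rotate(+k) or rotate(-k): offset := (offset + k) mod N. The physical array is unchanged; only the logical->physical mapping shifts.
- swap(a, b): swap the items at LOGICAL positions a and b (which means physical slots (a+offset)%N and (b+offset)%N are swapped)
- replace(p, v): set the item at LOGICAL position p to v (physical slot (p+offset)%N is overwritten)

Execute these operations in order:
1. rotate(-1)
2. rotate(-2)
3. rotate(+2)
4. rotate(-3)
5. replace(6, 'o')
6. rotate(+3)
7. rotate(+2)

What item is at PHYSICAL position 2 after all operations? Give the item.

Answer: o

Derivation:
After op 1 (rotate(-1)): offset=6, physical=[A,B,C,D,E,F,G], logical=[G,A,B,C,D,E,F]
After op 2 (rotate(-2)): offset=4, physical=[A,B,C,D,E,F,G], logical=[E,F,G,A,B,C,D]
After op 3 (rotate(+2)): offset=6, physical=[A,B,C,D,E,F,G], logical=[G,A,B,C,D,E,F]
After op 4 (rotate(-3)): offset=3, physical=[A,B,C,D,E,F,G], logical=[D,E,F,G,A,B,C]
After op 5 (replace(6, 'o')): offset=3, physical=[A,B,o,D,E,F,G], logical=[D,E,F,G,A,B,o]
After op 6 (rotate(+3)): offset=6, physical=[A,B,o,D,E,F,G], logical=[G,A,B,o,D,E,F]
After op 7 (rotate(+2)): offset=1, physical=[A,B,o,D,E,F,G], logical=[B,o,D,E,F,G,A]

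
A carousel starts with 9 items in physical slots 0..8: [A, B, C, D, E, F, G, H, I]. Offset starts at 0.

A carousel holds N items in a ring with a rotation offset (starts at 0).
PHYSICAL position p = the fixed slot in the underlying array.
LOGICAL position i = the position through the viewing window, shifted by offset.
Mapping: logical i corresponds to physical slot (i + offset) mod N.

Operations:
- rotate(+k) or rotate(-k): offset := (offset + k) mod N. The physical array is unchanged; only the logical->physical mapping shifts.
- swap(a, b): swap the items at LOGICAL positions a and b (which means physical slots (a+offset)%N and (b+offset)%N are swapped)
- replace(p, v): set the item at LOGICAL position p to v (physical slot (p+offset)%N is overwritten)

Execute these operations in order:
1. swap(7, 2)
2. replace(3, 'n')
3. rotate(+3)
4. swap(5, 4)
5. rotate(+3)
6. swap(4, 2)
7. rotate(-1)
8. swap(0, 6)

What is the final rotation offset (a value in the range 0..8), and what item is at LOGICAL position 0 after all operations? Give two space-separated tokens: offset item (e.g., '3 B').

After op 1 (swap(7, 2)): offset=0, physical=[A,B,H,D,E,F,G,C,I], logical=[A,B,H,D,E,F,G,C,I]
After op 2 (replace(3, 'n')): offset=0, physical=[A,B,H,n,E,F,G,C,I], logical=[A,B,H,n,E,F,G,C,I]
After op 3 (rotate(+3)): offset=3, physical=[A,B,H,n,E,F,G,C,I], logical=[n,E,F,G,C,I,A,B,H]
After op 4 (swap(5, 4)): offset=3, physical=[A,B,H,n,E,F,G,I,C], logical=[n,E,F,G,I,C,A,B,H]
After op 5 (rotate(+3)): offset=6, physical=[A,B,H,n,E,F,G,I,C], logical=[G,I,C,A,B,H,n,E,F]
After op 6 (swap(4, 2)): offset=6, physical=[A,C,H,n,E,F,G,I,B], logical=[G,I,B,A,C,H,n,E,F]
After op 7 (rotate(-1)): offset=5, physical=[A,C,H,n,E,F,G,I,B], logical=[F,G,I,B,A,C,H,n,E]
After op 8 (swap(0, 6)): offset=5, physical=[A,C,F,n,E,H,G,I,B], logical=[H,G,I,B,A,C,F,n,E]

Answer: 5 H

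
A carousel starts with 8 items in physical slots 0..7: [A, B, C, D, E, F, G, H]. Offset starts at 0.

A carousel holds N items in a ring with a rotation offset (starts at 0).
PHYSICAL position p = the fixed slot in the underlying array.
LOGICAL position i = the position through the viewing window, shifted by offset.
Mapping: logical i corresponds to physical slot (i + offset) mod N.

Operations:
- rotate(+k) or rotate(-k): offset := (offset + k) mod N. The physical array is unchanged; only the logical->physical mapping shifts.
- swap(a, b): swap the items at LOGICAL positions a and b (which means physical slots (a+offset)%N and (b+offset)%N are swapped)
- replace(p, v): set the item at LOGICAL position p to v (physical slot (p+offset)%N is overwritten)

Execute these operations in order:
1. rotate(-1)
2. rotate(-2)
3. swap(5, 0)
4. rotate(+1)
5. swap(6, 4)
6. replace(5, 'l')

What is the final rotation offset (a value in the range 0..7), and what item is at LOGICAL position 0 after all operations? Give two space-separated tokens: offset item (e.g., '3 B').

After op 1 (rotate(-1)): offset=7, physical=[A,B,C,D,E,F,G,H], logical=[H,A,B,C,D,E,F,G]
After op 2 (rotate(-2)): offset=5, physical=[A,B,C,D,E,F,G,H], logical=[F,G,H,A,B,C,D,E]
After op 3 (swap(5, 0)): offset=5, physical=[A,B,F,D,E,C,G,H], logical=[C,G,H,A,B,F,D,E]
After op 4 (rotate(+1)): offset=6, physical=[A,B,F,D,E,C,G,H], logical=[G,H,A,B,F,D,E,C]
After op 5 (swap(6, 4)): offset=6, physical=[A,B,E,D,F,C,G,H], logical=[G,H,A,B,E,D,F,C]
After op 6 (replace(5, 'l')): offset=6, physical=[A,B,E,l,F,C,G,H], logical=[G,H,A,B,E,l,F,C]

Answer: 6 G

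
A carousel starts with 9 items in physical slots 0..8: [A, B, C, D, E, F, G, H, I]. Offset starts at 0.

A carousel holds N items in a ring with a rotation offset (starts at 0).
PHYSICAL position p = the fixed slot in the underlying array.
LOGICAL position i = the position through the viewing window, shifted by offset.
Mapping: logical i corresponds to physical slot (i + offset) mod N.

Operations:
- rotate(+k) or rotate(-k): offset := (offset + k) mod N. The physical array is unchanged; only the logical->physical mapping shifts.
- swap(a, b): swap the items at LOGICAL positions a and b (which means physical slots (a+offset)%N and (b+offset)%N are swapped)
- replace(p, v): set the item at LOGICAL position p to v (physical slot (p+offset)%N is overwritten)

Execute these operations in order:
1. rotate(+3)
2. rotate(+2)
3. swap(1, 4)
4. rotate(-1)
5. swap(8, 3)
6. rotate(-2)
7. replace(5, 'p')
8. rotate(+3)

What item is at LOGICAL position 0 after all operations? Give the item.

After op 1 (rotate(+3)): offset=3, physical=[A,B,C,D,E,F,G,H,I], logical=[D,E,F,G,H,I,A,B,C]
After op 2 (rotate(+2)): offset=5, physical=[A,B,C,D,E,F,G,H,I], logical=[F,G,H,I,A,B,C,D,E]
After op 3 (swap(1, 4)): offset=5, physical=[G,B,C,D,E,F,A,H,I], logical=[F,A,H,I,G,B,C,D,E]
After op 4 (rotate(-1)): offset=4, physical=[G,B,C,D,E,F,A,H,I], logical=[E,F,A,H,I,G,B,C,D]
After op 5 (swap(8, 3)): offset=4, physical=[G,B,C,H,E,F,A,D,I], logical=[E,F,A,D,I,G,B,C,H]
After op 6 (rotate(-2)): offset=2, physical=[G,B,C,H,E,F,A,D,I], logical=[C,H,E,F,A,D,I,G,B]
After op 7 (replace(5, 'p')): offset=2, physical=[G,B,C,H,E,F,A,p,I], logical=[C,H,E,F,A,p,I,G,B]
After op 8 (rotate(+3)): offset=5, physical=[G,B,C,H,E,F,A,p,I], logical=[F,A,p,I,G,B,C,H,E]

Answer: F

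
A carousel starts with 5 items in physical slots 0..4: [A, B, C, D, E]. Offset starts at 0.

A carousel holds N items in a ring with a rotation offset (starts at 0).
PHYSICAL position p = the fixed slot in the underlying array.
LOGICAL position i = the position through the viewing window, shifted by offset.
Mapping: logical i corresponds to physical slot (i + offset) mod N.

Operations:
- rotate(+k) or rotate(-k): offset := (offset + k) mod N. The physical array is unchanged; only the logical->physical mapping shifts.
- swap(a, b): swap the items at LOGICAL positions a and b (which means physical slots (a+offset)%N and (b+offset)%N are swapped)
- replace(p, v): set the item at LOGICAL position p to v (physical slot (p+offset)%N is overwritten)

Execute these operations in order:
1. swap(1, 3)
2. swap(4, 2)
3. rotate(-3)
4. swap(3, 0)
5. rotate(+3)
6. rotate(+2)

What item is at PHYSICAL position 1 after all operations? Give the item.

After op 1 (swap(1, 3)): offset=0, physical=[A,D,C,B,E], logical=[A,D,C,B,E]
After op 2 (swap(4, 2)): offset=0, physical=[A,D,E,B,C], logical=[A,D,E,B,C]
After op 3 (rotate(-3)): offset=2, physical=[A,D,E,B,C], logical=[E,B,C,A,D]
After op 4 (swap(3, 0)): offset=2, physical=[E,D,A,B,C], logical=[A,B,C,E,D]
After op 5 (rotate(+3)): offset=0, physical=[E,D,A,B,C], logical=[E,D,A,B,C]
After op 6 (rotate(+2)): offset=2, physical=[E,D,A,B,C], logical=[A,B,C,E,D]

Answer: D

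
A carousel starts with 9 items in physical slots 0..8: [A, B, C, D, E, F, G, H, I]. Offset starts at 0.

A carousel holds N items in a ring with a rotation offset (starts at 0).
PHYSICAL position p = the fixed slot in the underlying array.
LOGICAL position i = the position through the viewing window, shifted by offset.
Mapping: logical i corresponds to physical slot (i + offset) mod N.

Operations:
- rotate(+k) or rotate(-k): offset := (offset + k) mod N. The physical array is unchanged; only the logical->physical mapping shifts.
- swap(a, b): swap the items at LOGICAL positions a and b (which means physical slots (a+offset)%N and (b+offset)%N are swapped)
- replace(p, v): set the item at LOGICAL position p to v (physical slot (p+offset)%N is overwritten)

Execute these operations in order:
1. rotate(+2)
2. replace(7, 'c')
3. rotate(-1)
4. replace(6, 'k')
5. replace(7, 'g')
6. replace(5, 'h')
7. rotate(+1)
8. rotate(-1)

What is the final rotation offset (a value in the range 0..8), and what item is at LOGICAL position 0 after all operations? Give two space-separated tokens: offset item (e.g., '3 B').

After op 1 (rotate(+2)): offset=2, physical=[A,B,C,D,E,F,G,H,I], logical=[C,D,E,F,G,H,I,A,B]
After op 2 (replace(7, 'c')): offset=2, physical=[c,B,C,D,E,F,G,H,I], logical=[C,D,E,F,G,H,I,c,B]
After op 3 (rotate(-1)): offset=1, physical=[c,B,C,D,E,F,G,H,I], logical=[B,C,D,E,F,G,H,I,c]
After op 4 (replace(6, 'k')): offset=1, physical=[c,B,C,D,E,F,G,k,I], logical=[B,C,D,E,F,G,k,I,c]
After op 5 (replace(7, 'g')): offset=1, physical=[c,B,C,D,E,F,G,k,g], logical=[B,C,D,E,F,G,k,g,c]
After op 6 (replace(5, 'h')): offset=1, physical=[c,B,C,D,E,F,h,k,g], logical=[B,C,D,E,F,h,k,g,c]
After op 7 (rotate(+1)): offset=2, physical=[c,B,C,D,E,F,h,k,g], logical=[C,D,E,F,h,k,g,c,B]
After op 8 (rotate(-1)): offset=1, physical=[c,B,C,D,E,F,h,k,g], logical=[B,C,D,E,F,h,k,g,c]

Answer: 1 B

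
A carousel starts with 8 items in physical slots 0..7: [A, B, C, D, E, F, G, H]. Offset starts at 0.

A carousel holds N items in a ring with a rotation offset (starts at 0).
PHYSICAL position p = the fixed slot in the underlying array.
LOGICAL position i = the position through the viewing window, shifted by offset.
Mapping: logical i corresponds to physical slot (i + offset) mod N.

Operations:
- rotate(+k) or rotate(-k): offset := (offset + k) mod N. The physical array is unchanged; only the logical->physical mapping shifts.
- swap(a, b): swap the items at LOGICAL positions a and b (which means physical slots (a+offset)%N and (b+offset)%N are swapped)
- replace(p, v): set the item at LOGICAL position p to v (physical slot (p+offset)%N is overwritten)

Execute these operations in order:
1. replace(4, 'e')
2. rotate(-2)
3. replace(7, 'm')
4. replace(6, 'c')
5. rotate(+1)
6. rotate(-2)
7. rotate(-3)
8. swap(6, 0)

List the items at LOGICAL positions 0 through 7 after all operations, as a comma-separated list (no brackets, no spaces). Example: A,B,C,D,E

Answer: A,D,c,m,G,H,C,B

Derivation:
After op 1 (replace(4, 'e')): offset=0, physical=[A,B,C,D,e,F,G,H], logical=[A,B,C,D,e,F,G,H]
After op 2 (rotate(-2)): offset=6, physical=[A,B,C,D,e,F,G,H], logical=[G,H,A,B,C,D,e,F]
After op 3 (replace(7, 'm')): offset=6, physical=[A,B,C,D,e,m,G,H], logical=[G,H,A,B,C,D,e,m]
After op 4 (replace(6, 'c')): offset=6, physical=[A,B,C,D,c,m,G,H], logical=[G,H,A,B,C,D,c,m]
After op 5 (rotate(+1)): offset=7, physical=[A,B,C,D,c,m,G,H], logical=[H,A,B,C,D,c,m,G]
After op 6 (rotate(-2)): offset=5, physical=[A,B,C,D,c,m,G,H], logical=[m,G,H,A,B,C,D,c]
After op 7 (rotate(-3)): offset=2, physical=[A,B,C,D,c,m,G,H], logical=[C,D,c,m,G,H,A,B]
After op 8 (swap(6, 0)): offset=2, physical=[C,B,A,D,c,m,G,H], logical=[A,D,c,m,G,H,C,B]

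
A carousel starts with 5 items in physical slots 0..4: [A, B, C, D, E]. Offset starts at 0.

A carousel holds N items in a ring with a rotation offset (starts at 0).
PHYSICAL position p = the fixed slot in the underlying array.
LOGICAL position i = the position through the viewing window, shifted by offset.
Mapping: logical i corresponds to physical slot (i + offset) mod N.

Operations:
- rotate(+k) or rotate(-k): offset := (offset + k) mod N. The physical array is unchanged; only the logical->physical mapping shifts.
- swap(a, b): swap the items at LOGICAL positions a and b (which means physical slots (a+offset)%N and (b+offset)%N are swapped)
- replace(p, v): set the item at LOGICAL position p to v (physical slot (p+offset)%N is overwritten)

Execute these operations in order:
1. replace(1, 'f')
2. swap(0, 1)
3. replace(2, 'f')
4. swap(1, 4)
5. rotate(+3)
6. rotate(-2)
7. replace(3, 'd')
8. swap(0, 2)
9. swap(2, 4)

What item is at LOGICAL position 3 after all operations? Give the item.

After op 1 (replace(1, 'f')): offset=0, physical=[A,f,C,D,E], logical=[A,f,C,D,E]
After op 2 (swap(0, 1)): offset=0, physical=[f,A,C,D,E], logical=[f,A,C,D,E]
After op 3 (replace(2, 'f')): offset=0, physical=[f,A,f,D,E], logical=[f,A,f,D,E]
After op 4 (swap(1, 4)): offset=0, physical=[f,E,f,D,A], logical=[f,E,f,D,A]
After op 5 (rotate(+3)): offset=3, physical=[f,E,f,D,A], logical=[D,A,f,E,f]
After op 6 (rotate(-2)): offset=1, physical=[f,E,f,D,A], logical=[E,f,D,A,f]
After op 7 (replace(3, 'd')): offset=1, physical=[f,E,f,D,d], logical=[E,f,D,d,f]
After op 8 (swap(0, 2)): offset=1, physical=[f,D,f,E,d], logical=[D,f,E,d,f]
After op 9 (swap(2, 4)): offset=1, physical=[E,D,f,f,d], logical=[D,f,f,d,E]

Answer: d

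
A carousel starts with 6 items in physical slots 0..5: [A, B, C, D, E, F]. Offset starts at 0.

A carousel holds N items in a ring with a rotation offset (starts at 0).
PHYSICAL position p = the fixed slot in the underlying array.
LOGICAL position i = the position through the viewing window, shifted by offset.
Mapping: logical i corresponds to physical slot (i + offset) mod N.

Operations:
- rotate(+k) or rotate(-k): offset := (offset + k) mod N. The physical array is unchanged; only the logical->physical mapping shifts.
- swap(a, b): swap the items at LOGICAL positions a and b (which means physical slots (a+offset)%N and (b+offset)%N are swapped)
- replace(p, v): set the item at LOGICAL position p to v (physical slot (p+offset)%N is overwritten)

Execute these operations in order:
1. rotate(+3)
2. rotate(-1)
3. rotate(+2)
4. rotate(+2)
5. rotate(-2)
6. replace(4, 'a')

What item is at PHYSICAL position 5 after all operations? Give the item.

After op 1 (rotate(+3)): offset=3, physical=[A,B,C,D,E,F], logical=[D,E,F,A,B,C]
After op 2 (rotate(-1)): offset=2, physical=[A,B,C,D,E,F], logical=[C,D,E,F,A,B]
After op 3 (rotate(+2)): offset=4, physical=[A,B,C,D,E,F], logical=[E,F,A,B,C,D]
After op 4 (rotate(+2)): offset=0, physical=[A,B,C,D,E,F], logical=[A,B,C,D,E,F]
After op 5 (rotate(-2)): offset=4, physical=[A,B,C,D,E,F], logical=[E,F,A,B,C,D]
After op 6 (replace(4, 'a')): offset=4, physical=[A,B,a,D,E,F], logical=[E,F,A,B,a,D]

Answer: F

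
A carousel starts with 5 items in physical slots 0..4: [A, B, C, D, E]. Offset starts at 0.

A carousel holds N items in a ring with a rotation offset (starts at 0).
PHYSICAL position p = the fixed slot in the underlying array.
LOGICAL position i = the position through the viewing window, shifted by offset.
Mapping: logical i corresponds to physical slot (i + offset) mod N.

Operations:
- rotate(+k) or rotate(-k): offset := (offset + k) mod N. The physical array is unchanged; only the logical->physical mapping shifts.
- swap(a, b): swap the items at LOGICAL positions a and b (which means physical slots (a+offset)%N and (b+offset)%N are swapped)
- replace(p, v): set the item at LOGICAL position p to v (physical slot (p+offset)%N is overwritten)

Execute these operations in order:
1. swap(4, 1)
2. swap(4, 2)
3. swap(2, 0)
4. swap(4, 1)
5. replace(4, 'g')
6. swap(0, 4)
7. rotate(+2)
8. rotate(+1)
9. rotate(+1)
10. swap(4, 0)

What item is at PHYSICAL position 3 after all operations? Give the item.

Answer: B

Derivation:
After op 1 (swap(4, 1)): offset=0, physical=[A,E,C,D,B], logical=[A,E,C,D,B]
After op 2 (swap(4, 2)): offset=0, physical=[A,E,B,D,C], logical=[A,E,B,D,C]
After op 3 (swap(2, 0)): offset=0, physical=[B,E,A,D,C], logical=[B,E,A,D,C]
After op 4 (swap(4, 1)): offset=0, physical=[B,C,A,D,E], logical=[B,C,A,D,E]
After op 5 (replace(4, 'g')): offset=0, physical=[B,C,A,D,g], logical=[B,C,A,D,g]
After op 6 (swap(0, 4)): offset=0, physical=[g,C,A,D,B], logical=[g,C,A,D,B]
After op 7 (rotate(+2)): offset=2, physical=[g,C,A,D,B], logical=[A,D,B,g,C]
After op 8 (rotate(+1)): offset=3, physical=[g,C,A,D,B], logical=[D,B,g,C,A]
After op 9 (rotate(+1)): offset=4, physical=[g,C,A,D,B], logical=[B,g,C,A,D]
After op 10 (swap(4, 0)): offset=4, physical=[g,C,A,B,D], logical=[D,g,C,A,B]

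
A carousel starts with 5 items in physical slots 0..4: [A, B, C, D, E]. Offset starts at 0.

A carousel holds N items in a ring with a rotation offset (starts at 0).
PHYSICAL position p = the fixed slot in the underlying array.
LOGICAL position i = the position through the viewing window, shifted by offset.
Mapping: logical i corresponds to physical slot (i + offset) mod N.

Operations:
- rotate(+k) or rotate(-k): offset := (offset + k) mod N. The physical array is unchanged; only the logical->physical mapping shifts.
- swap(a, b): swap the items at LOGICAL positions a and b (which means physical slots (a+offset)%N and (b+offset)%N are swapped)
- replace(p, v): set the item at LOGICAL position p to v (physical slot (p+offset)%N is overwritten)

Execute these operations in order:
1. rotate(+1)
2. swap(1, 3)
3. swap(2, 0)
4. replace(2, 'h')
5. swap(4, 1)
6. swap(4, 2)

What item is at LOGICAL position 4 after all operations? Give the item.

Answer: h

Derivation:
After op 1 (rotate(+1)): offset=1, physical=[A,B,C,D,E], logical=[B,C,D,E,A]
After op 2 (swap(1, 3)): offset=1, physical=[A,B,E,D,C], logical=[B,E,D,C,A]
After op 3 (swap(2, 0)): offset=1, physical=[A,D,E,B,C], logical=[D,E,B,C,A]
After op 4 (replace(2, 'h')): offset=1, physical=[A,D,E,h,C], logical=[D,E,h,C,A]
After op 5 (swap(4, 1)): offset=1, physical=[E,D,A,h,C], logical=[D,A,h,C,E]
After op 6 (swap(4, 2)): offset=1, physical=[h,D,A,E,C], logical=[D,A,E,C,h]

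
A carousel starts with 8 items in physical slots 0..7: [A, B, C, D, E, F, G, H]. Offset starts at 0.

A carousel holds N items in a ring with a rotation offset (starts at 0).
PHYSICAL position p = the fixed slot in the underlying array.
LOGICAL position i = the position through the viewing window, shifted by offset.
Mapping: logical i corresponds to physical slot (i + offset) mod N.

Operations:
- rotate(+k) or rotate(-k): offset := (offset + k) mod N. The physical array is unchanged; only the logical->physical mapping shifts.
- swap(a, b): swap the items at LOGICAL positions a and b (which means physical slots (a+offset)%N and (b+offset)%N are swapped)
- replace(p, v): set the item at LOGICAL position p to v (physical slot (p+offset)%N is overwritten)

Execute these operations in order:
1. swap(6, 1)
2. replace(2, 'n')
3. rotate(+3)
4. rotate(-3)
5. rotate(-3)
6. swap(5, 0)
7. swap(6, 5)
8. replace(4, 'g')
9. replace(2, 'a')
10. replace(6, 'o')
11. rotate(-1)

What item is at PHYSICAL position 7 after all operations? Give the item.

Answer: a

Derivation:
After op 1 (swap(6, 1)): offset=0, physical=[A,G,C,D,E,F,B,H], logical=[A,G,C,D,E,F,B,H]
After op 2 (replace(2, 'n')): offset=0, physical=[A,G,n,D,E,F,B,H], logical=[A,G,n,D,E,F,B,H]
After op 3 (rotate(+3)): offset=3, physical=[A,G,n,D,E,F,B,H], logical=[D,E,F,B,H,A,G,n]
After op 4 (rotate(-3)): offset=0, physical=[A,G,n,D,E,F,B,H], logical=[A,G,n,D,E,F,B,H]
After op 5 (rotate(-3)): offset=5, physical=[A,G,n,D,E,F,B,H], logical=[F,B,H,A,G,n,D,E]
After op 6 (swap(5, 0)): offset=5, physical=[A,G,F,D,E,n,B,H], logical=[n,B,H,A,G,F,D,E]
After op 7 (swap(6, 5)): offset=5, physical=[A,G,D,F,E,n,B,H], logical=[n,B,H,A,G,D,F,E]
After op 8 (replace(4, 'g')): offset=5, physical=[A,g,D,F,E,n,B,H], logical=[n,B,H,A,g,D,F,E]
After op 9 (replace(2, 'a')): offset=5, physical=[A,g,D,F,E,n,B,a], logical=[n,B,a,A,g,D,F,E]
After op 10 (replace(6, 'o')): offset=5, physical=[A,g,D,o,E,n,B,a], logical=[n,B,a,A,g,D,o,E]
After op 11 (rotate(-1)): offset=4, physical=[A,g,D,o,E,n,B,a], logical=[E,n,B,a,A,g,D,o]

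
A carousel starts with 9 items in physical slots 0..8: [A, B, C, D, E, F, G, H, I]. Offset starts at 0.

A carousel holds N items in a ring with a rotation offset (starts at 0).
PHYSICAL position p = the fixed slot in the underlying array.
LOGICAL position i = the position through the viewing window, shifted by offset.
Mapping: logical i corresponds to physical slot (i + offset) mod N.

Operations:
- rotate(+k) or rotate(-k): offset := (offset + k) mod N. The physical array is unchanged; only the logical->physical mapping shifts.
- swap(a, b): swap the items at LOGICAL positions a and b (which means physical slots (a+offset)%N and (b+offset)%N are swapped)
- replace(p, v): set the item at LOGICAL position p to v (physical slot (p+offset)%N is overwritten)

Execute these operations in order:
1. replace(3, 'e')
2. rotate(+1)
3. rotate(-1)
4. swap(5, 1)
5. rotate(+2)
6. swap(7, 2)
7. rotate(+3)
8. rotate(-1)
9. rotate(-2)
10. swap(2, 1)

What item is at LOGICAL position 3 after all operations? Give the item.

Answer: B

Derivation:
After op 1 (replace(3, 'e')): offset=0, physical=[A,B,C,e,E,F,G,H,I], logical=[A,B,C,e,E,F,G,H,I]
After op 2 (rotate(+1)): offset=1, physical=[A,B,C,e,E,F,G,H,I], logical=[B,C,e,E,F,G,H,I,A]
After op 3 (rotate(-1)): offset=0, physical=[A,B,C,e,E,F,G,H,I], logical=[A,B,C,e,E,F,G,H,I]
After op 4 (swap(5, 1)): offset=0, physical=[A,F,C,e,E,B,G,H,I], logical=[A,F,C,e,E,B,G,H,I]
After op 5 (rotate(+2)): offset=2, physical=[A,F,C,e,E,B,G,H,I], logical=[C,e,E,B,G,H,I,A,F]
After op 6 (swap(7, 2)): offset=2, physical=[E,F,C,e,A,B,G,H,I], logical=[C,e,A,B,G,H,I,E,F]
After op 7 (rotate(+3)): offset=5, physical=[E,F,C,e,A,B,G,H,I], logical=[B,G,H,I,E,F,C,e,A]
After op 8 (rotate(-1)): offset=4, physical=[E,F,C,e,A,B,G,H,I], logical=[A,B,G,H,I,E,F,C,e]
After op 9 (rotate(-2)): offset=2, physical=[E,F,C,e,A,B,G,H,I], logical=[C,e,A,B,G,H,I,E,F]
After op 10 (swap(2, 1)): offset=2, physical=[E,F,C,A,e,B,G,H,I], logical=[C,A,e,B,G,H,I,E,F]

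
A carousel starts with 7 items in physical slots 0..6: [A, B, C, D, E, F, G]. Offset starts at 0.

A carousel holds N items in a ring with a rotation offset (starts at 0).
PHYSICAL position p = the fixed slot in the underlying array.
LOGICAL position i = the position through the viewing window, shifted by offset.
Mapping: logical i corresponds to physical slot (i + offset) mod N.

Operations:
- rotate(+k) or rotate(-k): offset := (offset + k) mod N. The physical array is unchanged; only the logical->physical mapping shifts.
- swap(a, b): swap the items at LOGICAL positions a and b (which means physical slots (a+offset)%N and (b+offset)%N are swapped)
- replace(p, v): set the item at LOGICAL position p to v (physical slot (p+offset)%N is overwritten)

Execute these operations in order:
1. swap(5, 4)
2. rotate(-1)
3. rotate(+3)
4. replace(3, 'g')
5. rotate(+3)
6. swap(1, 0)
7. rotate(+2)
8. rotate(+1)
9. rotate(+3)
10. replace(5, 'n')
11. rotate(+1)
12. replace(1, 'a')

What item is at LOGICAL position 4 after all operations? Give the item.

After op 1 (swap(5, 4)): offset=0, physical=[A,B,C,D,F,E,G], logical=[A,B,C,D,F,E,G]
After op 2 (rotate(-1)): offset=6, physical=[A,B,C,D,F,E,G], logical=[G,A,B,C,D,F,E]
After op 3 (rotate(+3)): offset=2, physical=[A,B,C,D,F,E,G], logical=[C,D,F,E,G,A,B]
After op 4 (replace(3, 'g')): offset=2, physical=[A,B,C,D,F,g,G], logical=[C,D,F,g,G,A,B]
After op 5 (rotate(+3)): offset=5, physical=[A,B,C,D,F,g,G], logical=[g,G,A,B,C,D,F]
After op 6 (swap(1, 0)): offset=5, physical=[A,B,C,D,F,G,g], logical=[G,g,A,B,C,D,F]
After op 7 (rotate(+2)): offset=0, physical=[A,B,C,D,F,G,g], logical=[A,B,C,D,F,G,g]
After op 8 (rotate(+1)): offset=1, physical=[A,B,C,D,F,G,g], logical=[B,C,D,F,G,g,A]
After op 9 (rotate(+3)): offset=4, physical=[A,B,C,D,F,G,g], logical=[F,G,g,A,B,C,D]
After op 10 (replace(5, 'n')): offset=4, physical=[A,B,n,D,F,G,g], logical=[F,G,g,A,B,n,D]
After op 11 (rotate(+1)): offset=5, physical=[A,B,n,D,F,G,g], logical=[G,g,A,B,n,D,F]
After op 12 (replace(1, 'a')): offset=5, physical=[A,B,n,D,F,G,a], logical=[G,a,A,B,n,D,F]

Answer: n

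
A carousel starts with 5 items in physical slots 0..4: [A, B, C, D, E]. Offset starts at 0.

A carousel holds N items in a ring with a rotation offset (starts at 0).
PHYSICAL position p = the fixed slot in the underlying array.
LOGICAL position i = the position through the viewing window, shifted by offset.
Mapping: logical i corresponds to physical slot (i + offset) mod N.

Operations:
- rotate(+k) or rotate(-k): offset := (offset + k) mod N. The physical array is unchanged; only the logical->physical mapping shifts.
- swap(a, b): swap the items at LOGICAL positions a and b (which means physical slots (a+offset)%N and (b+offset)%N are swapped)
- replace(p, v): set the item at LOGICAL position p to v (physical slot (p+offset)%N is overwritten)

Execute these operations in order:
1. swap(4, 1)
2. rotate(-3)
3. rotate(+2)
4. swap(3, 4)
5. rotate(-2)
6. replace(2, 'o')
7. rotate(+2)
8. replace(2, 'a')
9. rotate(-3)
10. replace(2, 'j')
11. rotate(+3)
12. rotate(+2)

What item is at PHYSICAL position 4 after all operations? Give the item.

Answer: o

Derivation:
After op 1 (swap(4, 1)): offset=0, physical=[A,E,C,D,B], logical=[A,E,C,D,B]
After op 2 (rotate(-3)): offset=2, physical=[A,E,C,D,B], logical=[C,D,B,A,E]
After op 3 (rotate(+2)): offset=4, physical=[A,E,C,D,B], logical=[B,A,E,C,D]
After op 4 (swap(3, 4)): offset=4, physical=[A,E,D,C,B], logical=[B,A,E,D,C]
After op 5 (rotate(-2)): offset=2, physical=[A,E,D,C,B], logical=[D,C,B,A,E]
After op 6 (replace(2, 'o')): offset=2, physical=[A,E,D,C,o], logical=[D,C,o,A,E]
After op 7 (rotate(+2)): offset=4, physical=[A,E,D,C,o], logical=[o,A,E,D,C]
After op 8 (replace(2, 'a')): offset=4, physical=[A,a,D,C,o], logical=[o,A,a,D,C]
After op 9 (rotate(-3)): offset=1, physical=[A,a,D,C,o], logical=[a,D,C,o,A]
After op 10 (replace(2, 'j')): offset=1, physical=[A,a,D,j,o], logical=[a,D,j,o,A]
After op 11 (rotate(+3)): offset=4, physical=[A,a,D,j,o], logical=[o,A,a,D,j]
After op 12 (rotate(+2)): offset=1, physical=[A,a,D,j,o], logical=[a,D,j,o,A]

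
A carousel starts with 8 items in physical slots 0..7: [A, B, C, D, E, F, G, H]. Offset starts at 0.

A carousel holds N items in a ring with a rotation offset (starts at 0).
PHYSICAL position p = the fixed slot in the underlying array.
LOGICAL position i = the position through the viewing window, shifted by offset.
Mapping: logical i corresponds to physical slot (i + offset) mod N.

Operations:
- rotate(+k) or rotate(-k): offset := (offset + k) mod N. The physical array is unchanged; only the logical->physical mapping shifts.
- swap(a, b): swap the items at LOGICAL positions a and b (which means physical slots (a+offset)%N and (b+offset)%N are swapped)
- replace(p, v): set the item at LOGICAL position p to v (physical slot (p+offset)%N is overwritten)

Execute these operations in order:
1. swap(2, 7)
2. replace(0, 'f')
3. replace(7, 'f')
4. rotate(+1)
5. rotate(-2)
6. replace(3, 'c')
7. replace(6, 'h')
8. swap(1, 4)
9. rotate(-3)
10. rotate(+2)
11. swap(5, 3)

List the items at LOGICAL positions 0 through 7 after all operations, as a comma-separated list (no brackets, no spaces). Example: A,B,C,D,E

After op 1 (swap(2, 7)): offset=0, physical=[A,B,H,D,E,F,G,C], logical=[A,B,H,D,E,F,G,C]
After op 2 (replace(0, 'f')): offset=0, physical=[f,B,H,D,E,F,G,C], logical=[f,B,H,D,E,F,G,C]
After op 3 (replace(7, 'f')): offset=0, physical=[f,B,H,D,E,F,G,f], logical=[f,B,H,D,E,F,G,f]
After op 4 (rotate(+1)): offset=1, physical=[f,B,H,D,E,F,G,f], logical=[B,H,D,E,F,G,f,f]
After op 5 (rotate(-2)): offset=7, physical=[f,B,H,D,E,F,G,f], logical=[f,f,B,H,D,E,F,G]
After op 6 (replace(3, 'c')): offset=7, physical=[f,B,c,D,E,F,G,f], logical=[f,f,B,c,D,E,F,G]
After op 7 (replace(6, 'h')): offset=7, physical=[f,B,c,D,E,h,G,f], logical=[f,f,B,c,D,E,h,G]
After op 8 (swap(1, 4)): offset=7, physical=[D,B,c,f,E,h,G,f], logical=[f,D,B,c,f,E,h,G]
After op 9 (rotate(-3)): offset=4, physical=[D,B,c,f,E,h,G,f], logical=[E,h,G,f,D,B,c,f]
After op 10 (rotate(+2)): offset=6, physical=[D,B,c,f,E,h,G,f], logical=[G,f,D,B,c,f,E,h]
After op 11 (swap(5, 3)): offset=6, physical=[D,f,c,B,E,h,G,f], logical=[G,f,D,f,c,B,E,h]

Answer: G,f,D,f,c,B,E,h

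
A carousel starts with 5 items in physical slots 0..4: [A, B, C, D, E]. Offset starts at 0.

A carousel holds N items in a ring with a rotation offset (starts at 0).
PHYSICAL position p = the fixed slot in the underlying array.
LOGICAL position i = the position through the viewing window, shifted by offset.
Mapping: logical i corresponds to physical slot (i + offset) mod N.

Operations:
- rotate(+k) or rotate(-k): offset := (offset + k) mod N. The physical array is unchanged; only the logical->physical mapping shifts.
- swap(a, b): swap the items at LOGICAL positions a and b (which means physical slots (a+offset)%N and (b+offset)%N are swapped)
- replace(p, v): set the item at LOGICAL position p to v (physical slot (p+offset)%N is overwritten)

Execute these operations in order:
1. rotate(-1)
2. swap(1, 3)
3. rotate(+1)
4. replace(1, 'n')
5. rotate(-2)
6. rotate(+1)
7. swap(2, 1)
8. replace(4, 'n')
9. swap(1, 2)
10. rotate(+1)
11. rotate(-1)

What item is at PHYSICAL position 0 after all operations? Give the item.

After op 1 (rotate(-1)): offset=4, physical=[A,B,C,D,E], logical=[E,A,B,C,D]
After op 2 (swap(1, 3)): offset=4, physical=[C,B,A,D,E], logical=[E,C,B,A,D]
After op 3 (rotate(+1)): offset=0, physical=[C,B,A,D,E], logical=[C,B,A,D,E]
After op 4 (replace(1, 'n')): offset=0, physical=[C,n,A,D,E], logical=[C,n,A,D,E]
After op 5 (rotate(-2)): offset=3, physical=[C,n,A,D,E], logical=[D,E,C,n,A]
After op 6 (rotate(+1)): offset=4, physical=[C,n,A,D,E], logical=[E,C,n,A,D]
After op 7 (swap(2, 1)): offset=4, physical=[n,C,A,D,E], logical=[E,n,C,A,D]
After op 8 (replace(4, 'n')): offset=4, physical=[n,C,A,n,E], logical=[E,n,C,A,n]
After op 9 (swap(1, 2)): offset=4, physical=[C,n,A,n,E], logical=[E,C,n,A,n]
After op 10 (rotate(+1)): offset=0, physical=[C,n,A,n,E], logical=[C,n,A,n,E]
After op 11 (rotate(-1)): offset=4, physical=[C,n,A,n,E], logical=[E,C,n,A,n]

Answer: C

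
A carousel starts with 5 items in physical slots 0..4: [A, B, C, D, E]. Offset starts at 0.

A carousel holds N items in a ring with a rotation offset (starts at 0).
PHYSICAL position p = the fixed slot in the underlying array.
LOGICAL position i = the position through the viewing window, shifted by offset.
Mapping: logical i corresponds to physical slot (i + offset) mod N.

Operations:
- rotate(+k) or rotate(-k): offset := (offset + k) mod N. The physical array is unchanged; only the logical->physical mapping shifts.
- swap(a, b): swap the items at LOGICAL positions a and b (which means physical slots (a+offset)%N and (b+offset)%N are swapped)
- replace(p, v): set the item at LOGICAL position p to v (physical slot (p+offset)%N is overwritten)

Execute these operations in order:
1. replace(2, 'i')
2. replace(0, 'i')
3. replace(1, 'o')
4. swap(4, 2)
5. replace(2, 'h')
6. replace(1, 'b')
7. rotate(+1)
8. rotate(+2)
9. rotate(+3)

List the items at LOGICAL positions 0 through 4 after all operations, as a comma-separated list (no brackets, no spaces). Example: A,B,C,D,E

Answer: b,h,D,i,i

Derivation:
After op 1 (replace(2, 'i')): offset=0, physical=[A,B,i,D,E], logical=[A,B,i,D,E]
After op 2 (replace(0, 'i')): offset=0, physical=[i,B,i,D,E], logical=[i,B,i,D,E]
After op 3 (replace(1, 'o')): offset=0, physical=[i,o,i,D,E], logical=[i,o,i,D,E]
After op 4 (swap(4, 2)): offset=0, physical=[i,o,E,D,i], logical=[i,o,E,D,i]
After op 5 (replace(2, 'h')): offset=0, physical=[i,o,h,D,i], logical=[i,o,h,D,i]
After op 6 (replace(1, 'b')): offset=0, physical=[i,b,h,D,i], logical=[i,b,h,D,i]
After op 7 (rotate(+1)): offset=1, physical=[i,b,h,D,i], logical=[b,h,D,i,i]
After op 8 (rotate(+2)): offset=3, physical=[i,b,h,D,i], logical=[D,i,i,b,h]
After op 9 (rotate(+3)): offset=1, physical=[i,b,h,D,i], logical=[b,h,D,i,i]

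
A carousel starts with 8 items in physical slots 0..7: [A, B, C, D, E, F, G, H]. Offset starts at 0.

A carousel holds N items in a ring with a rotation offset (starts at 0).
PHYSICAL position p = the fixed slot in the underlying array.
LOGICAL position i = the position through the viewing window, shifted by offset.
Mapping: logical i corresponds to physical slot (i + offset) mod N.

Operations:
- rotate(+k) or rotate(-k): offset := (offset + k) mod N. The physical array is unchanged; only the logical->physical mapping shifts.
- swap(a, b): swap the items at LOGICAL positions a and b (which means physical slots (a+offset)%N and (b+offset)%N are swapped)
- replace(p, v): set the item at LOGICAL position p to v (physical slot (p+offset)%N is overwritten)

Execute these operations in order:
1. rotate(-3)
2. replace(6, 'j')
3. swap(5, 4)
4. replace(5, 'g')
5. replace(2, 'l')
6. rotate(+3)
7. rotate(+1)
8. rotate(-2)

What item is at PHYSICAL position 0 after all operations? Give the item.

After op 1 (rotate(-3)): offset=5, physical=[A,B,C,D,E,F,G,H], logical=[F,G,H,A,B,C,D,E]
After op 2 (replace(6, 'j')): offset=5, physical=[A,B,C,j,E,F,G,H], logical=[F,G,H,A,B,C,j,E]
After op 3 (swap(5, 4)): offset=5, physical=[A,C,B,j,E,F,G,H], logical=[F,G,H,A,C,B,j,E]
After op 4 (replace(5, 'g')): offset=5, physical=[A,C,g,j,E,F,G,H], logical=[F,G,H,A,C,g,j,E]
After op 5 (replace(2, 'l')): offset=5, physical=[A,C,g,j,E,F,G,l], logical=[F,G,l,A,C,g,j,E]
After op 6 (rotate(+3)): offset=0, physical=[A,C,g,j,E,F,G,l], logical=[A,C,g,j,E,F,G,l]
After op 7 (rotate(+1)): offset=1, physical=[A,C,g,j,E,F,G,l], logical=[C,g,j,E,F,G,l,A]
After op 8 (rotate(-2)): offset=7, physical=[A,C,g,j,E,F,G,l], logical=[l,A,C,g,j,E,F,G]

Answer: A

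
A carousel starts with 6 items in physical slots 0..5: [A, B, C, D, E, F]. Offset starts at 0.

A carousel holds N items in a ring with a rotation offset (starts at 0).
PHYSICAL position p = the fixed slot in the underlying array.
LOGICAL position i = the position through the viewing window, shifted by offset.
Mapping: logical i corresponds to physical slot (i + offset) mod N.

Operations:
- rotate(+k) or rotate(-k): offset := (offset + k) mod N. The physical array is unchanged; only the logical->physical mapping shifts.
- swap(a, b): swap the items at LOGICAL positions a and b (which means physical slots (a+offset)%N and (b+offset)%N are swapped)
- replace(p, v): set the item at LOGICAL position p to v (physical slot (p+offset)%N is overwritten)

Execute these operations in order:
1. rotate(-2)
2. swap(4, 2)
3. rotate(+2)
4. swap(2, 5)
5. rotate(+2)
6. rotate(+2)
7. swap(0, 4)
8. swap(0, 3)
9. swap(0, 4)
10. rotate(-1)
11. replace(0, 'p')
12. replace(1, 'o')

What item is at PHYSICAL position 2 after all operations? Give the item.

Answer: B

Derivation:
After op 1 (rotate(-2)): offset=4, physical=[A,B,C,D,E,F], logical=[E,F,A,B,C,D]
After op 2 (swap(4, 2)): offset=4, physical=[C,B,A,D,E,F], logical=[E,F,C,B,A,D]
After op 3 (rotate(+2)): offset=0, physical=[C,B,A,D,E,F], logical=[C,B,A,D,E,F]
After op 4 (swap(2, 5)): offset=0, physical=[C,B,F,D,E,A], logical=[C,B,F,D,E,A]
After op 5 (rotate(+2)): offset=2, physical=[C,B,F,D,E,A], logical=[F,D,E,A,C,B]
After op 6 (rotate(+2)): offset=4, physical=[C,B,F,D,E,A], logical=[E,A,C,B,F,D]
After op 7 (swap(0, 4)): offset=4, physical=[C,B,E,D,F,A], logical=[F,A,C,B,E,D]
After op 8 (swap(0, 3)): offset=4, physical=[C,F,E,D,B,A], logical=[B,A,C,F,E,D]
After op 9 (swap(0, 4)): offset=4, physical=[C,F,B,D,E,A], logical=[E,A,C,F,B,D]
After op 10 (rotate(-1)): offset=3, physical=[C,F,B,D,E,A], logical=[D,E,A,C,F,B]
After op 11 (replace(0, 'p')): offset=3, physical=[C,F,B,p,E,A], logical=[p,E,A,C,F,B]
After op 12 (replace(1, 'o')): offset=3, physical=[C,F,B,p,o,A], logical=[p,o,A,C,F,B]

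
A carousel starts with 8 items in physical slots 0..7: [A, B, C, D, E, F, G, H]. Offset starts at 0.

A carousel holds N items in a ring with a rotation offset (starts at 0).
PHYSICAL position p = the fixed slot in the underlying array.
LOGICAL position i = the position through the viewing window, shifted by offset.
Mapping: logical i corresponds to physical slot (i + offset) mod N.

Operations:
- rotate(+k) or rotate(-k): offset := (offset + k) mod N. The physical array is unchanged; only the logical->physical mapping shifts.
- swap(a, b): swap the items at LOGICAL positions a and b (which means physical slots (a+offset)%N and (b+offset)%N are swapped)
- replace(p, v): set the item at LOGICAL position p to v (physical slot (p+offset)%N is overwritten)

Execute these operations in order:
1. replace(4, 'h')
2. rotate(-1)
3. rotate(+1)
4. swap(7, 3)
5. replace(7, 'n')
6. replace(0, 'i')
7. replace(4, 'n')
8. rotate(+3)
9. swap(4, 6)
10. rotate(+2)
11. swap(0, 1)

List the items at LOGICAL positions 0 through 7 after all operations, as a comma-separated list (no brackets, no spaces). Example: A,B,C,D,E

After op 1 (replace(4, 'h')): offset=0, physical=[A,B,C,D,h,F,G,H], logical=[A,B,C,D,h,F,G,H]
After op 2 (rotate(-1)): offset=7, physical=[A,B,C,D,h,F,G,H], logical=[H,A,B,C,D,h,F,G]
After op 3 (rotate(+1)): offset=0, physical=[A,B,C,D,h,F,G,H], logical=[A,B,C,D,h,F,G,H]
After op 4 (swap(7, 3)): offset=0, physical=[A,B,C,H,h,F,G,D], logical=[A,B,C,H,h,F,G,D]
After op 5 (replace(7, 'n')): offset=0, physical=[A,B,C,H,h,F,G,n], logical=[A,B,C,H,h,F,G,n]
After op 6 (replace(0, 'i')): offset=0, physical=[i,B,C,H,h,F,G,n], logical=[i,B,C,H,h,F,G,n]
After op 7 (replace(4, 'n')): offset=0, physical=[i,B,C,H,n,F,G,n], logical=[i,B,C,H,n,F,G,n]
After op 8 (rotate(+3)): offset=3, physical=[i,B,C,H,n,F,G,n], logical=[H,n,F,G,n,i,B,C]
After op 9 (swap(4, 6)): offset=3, physical=[i,n,C,H,n,F,G,B], logical=[H,n,F,G,B,i,n,C]
After op 10 (rotate(+2)): offset=5, physical=[i,n,C,H,n,F,G,B], logical=[F,G,B,i,n,C,H,n]
After op 11 (swap(0, 1)): offset=5, physical=[i,n,C,H,n,G,F,B], logical=[G,F,B,i,n,C,H,n]

Answer: G,F,B,i,n,C,H,n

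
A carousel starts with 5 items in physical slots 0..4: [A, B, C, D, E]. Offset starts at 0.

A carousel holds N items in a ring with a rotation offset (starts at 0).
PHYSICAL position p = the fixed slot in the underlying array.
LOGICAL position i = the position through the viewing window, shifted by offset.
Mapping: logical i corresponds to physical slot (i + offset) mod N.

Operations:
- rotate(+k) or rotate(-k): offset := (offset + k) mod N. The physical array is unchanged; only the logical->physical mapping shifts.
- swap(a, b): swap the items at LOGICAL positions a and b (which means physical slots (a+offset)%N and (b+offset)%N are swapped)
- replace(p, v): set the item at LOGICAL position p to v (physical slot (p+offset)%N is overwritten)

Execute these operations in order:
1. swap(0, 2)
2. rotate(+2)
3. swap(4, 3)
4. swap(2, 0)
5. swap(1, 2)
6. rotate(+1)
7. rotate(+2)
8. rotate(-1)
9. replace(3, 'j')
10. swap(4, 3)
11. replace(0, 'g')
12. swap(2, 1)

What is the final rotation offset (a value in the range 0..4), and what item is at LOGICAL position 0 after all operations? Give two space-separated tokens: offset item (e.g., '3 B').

After op 1 (swap(0, 2)): offset=0, physical=[C,B,A,D,E], logical=[C,B,A,D,E]
After op 2 (rotate(+2)): offset=2, physical=[C,B,A,D,E], logical=[A,D,E,C,B]
After op 3 (swap(4, 3)): offset=2, physical=[B,C,A,D,E], logical=[A,D,E,B,C]
After op 4 (swap(2, 0)): offset=2, physical=[B,C,E,D,A], logical=[E,D,A,B,C]
After op 5 (swap(1, 2)): offset=2, physical=[B,C,E,A,D], logical=[E,A,D,B,C]
After op 6 (rotate(+1)): offset=3, physical=[B,C,E,A,D], logical=[A,D,B,C,E]
After op 7 (rotate(+2)): offset=0, physical=[B,C,E,A,D], logical=[B,C,E,A,D]
After op 8 (rotate(-1)): offset=4, physical=[B,C,E,A,D], logical=[D,B,C,E,A]
After op 9 (replace(3, 'j')): offset=4, physical=[B,C,j,A,D], logical=[D,B,C,j,A]
After op 10 (swap(4, 3)): offset=4, physical=[B,C,A,j,D], logical=[D,B,C,A,j]
After op 11 (replace(0, 'g')): offset=4, physical=[B,C,A,j,g], logical=[g,B,C,A,j]
After op 12 (swap(2, 1)): offset=4, physical=[C,B,A,j,g], logical=[g,C,B,A,j]

Answer: 4 g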